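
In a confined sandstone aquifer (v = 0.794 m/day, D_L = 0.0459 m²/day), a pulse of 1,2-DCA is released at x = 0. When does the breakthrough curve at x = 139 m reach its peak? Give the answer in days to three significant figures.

For the 1D instantaneous-source solution, setting ∂C/∂t = 0 at fixed x gives v²t² + 2Dt − x² = 0, so t = (√(D² + v²x²) − D)/v².
√(D² + v²x²) = √(0.0459² + 0.794² × 139²) = 110.4; v² = 0.630436.
t = (110.4 − 0.0459)/0.630436 = 175 days (vs. the pure-advection estimate x/v = 175 d).

175 days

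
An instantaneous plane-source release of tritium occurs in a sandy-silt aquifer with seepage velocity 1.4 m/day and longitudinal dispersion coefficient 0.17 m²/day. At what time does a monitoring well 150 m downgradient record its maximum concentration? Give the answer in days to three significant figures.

107 days

For the 1D instantaneous-source solution, setting ∂C/∂t = 0 at fixed x gives v²t² + 2Dt − x² = 0, so t = (√(D² + v²x²) − D)/v².
√(D² + v²x²) = √(0.17² + 1.4² × 150²) = 210.0; v² = 1.96.
t = (210.0 − 0.17)/1.96 = 107 days (vs. the pure-advection estimate x/v = 107 d).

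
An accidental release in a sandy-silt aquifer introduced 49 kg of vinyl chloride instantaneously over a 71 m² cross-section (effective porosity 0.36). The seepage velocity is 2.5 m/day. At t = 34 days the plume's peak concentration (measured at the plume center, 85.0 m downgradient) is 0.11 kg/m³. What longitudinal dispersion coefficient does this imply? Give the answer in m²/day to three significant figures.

At the plume center C_max = M/(n_e·A·√(4πDt)), so D = M²/(4πt·(n_e·A·C_max)²).
n_e·A·C_max = 0.36 × 71 × 0.11 = 2.812 kg/m.
D = 49²/(4π × 34 × 2.812²) = 0.711 m²/day.

0.711 m²/day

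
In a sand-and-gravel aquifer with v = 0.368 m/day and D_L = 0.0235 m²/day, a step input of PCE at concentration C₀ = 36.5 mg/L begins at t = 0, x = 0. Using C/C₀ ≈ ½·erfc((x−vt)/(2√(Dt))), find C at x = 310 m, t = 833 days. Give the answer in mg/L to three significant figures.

For a continuous step input, C/C₀ ≈ ½·erfc((x−vt)/(2√(Dt))).
vt = 0.368 × 833 = 306.544 m and 2√(Dt) = 2√(0.0235 × 833) = 8.849 m.
Argument (x−vt)/(2√(Dt)) = (310 − 306.544)/8.849 = 0.3906; ½·erfc(0.3906) = 0.2903.
C = 36.5 × 0.2903 = 10.6 mg/L.

10.6 mg/L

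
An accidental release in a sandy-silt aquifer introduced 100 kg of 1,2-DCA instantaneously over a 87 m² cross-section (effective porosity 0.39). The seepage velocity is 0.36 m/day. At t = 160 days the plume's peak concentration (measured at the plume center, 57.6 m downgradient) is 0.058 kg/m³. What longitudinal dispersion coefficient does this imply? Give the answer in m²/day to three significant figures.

At the plume center C_max = M/(n_e·A·√(4πDt)), so D = M²/(4πt·(n_e·A·C_max)²).
n_e·A·C_max = 0.39 × 87 × 0.058 = 1.968 kg/m.
D = 100²/(4π × 160 × 1.968²) = 1.28 m²/day.

1.28 m²/day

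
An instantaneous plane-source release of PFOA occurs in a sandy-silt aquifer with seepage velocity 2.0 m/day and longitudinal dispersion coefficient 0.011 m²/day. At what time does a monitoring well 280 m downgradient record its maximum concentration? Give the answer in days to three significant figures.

For the 1D instantaneous-source solution, setting ∂C/∂t = 0 at fixed x gives v²t² + 2Dt − x² = 0, so t = (√(D² + v²x²) − D)/v².
√(D² + v²x²) = √(0.011² + 2.0² × 280²) = 560.0; v² = 4.
t = (560.0 − 0.011)/4 = 140 days (vs. the pure-advection estimate x/v = 140 d).

140 days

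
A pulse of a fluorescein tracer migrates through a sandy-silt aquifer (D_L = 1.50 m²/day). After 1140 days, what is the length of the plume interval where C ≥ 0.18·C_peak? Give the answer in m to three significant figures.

217 m

The plume is Gaussian with σ = √(2Dt) = √(2 × 1.50 × 1140) = 58.48 m.
C/C_peak = exp(−Δx²/(2σ²)) = 0.18 ⇒ Δx = σ·√(−2 ln 0.18) = 58.48 × 1.852 = 108.3 m.
Width = 2Δx = 217 m.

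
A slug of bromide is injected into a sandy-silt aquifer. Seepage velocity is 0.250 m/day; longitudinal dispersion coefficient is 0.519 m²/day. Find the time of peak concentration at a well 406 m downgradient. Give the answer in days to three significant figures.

1620 days

For the 1D instantaneous-source solution, setting ∂C/∂t = 0 at fixed x gives v²t² + 2Dt − x² = 0, so t = (√(D² + v²x²) − D)/v².
√(D² + v²x²) = √(0.519² + 0.250² × 406²) = 101.5; v² = 0.0625.
t = (101.5 − 0.519)/0.0625 = 1620 days (vs. the pure-advection estimate x/v = 1620 d).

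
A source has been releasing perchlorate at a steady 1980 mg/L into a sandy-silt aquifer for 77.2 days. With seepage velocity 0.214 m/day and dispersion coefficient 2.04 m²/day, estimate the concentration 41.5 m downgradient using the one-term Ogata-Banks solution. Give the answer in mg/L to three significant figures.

For a continuous step input, C/C₀ ≈ ½·erfc((x−vt)/(2√(Dt))).
vt = 0.214 × 77.2 = 16.5208 m and 2√(Dt) = 2√(2.04 × 77.2) = 25.10 m.
Argument (x−vt)/(2√(Dt)) = (41.5 − 16.5208)/25.10 = 0.9952; ½·erfc(0.9952) = 0.07965.
C = 1980 × 0.07965 = 158 mg/L.

158 mg/L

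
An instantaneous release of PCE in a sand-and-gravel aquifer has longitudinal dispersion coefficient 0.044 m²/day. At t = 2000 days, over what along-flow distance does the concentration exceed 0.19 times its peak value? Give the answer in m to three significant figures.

48.4 m

The plume is Gaussian with σ = √(2Dt) = √(2 × 0.044 × 2000) = 13.27 m.
C/C_peak = exp(−Δx²/(2σ²)) = 0.19 ⇒ Δx = σ·√(−2 ln 0.19) = 13.27 × 1.822 = 24.18 m.
Width = 2Δx = 48.4 m.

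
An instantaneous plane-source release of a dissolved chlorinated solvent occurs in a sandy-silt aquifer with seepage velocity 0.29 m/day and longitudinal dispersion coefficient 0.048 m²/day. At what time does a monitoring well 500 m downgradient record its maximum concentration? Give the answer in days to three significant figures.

1720 days

For the 1D instantaneous-source solution, setting ∂C/∂t = 0 at fixed x gives v²t² + 2Dt − x² = 0, so t = (√(D² + v²x²) − D)/v².
√(D² + v²x²) = √(0.048² + 0.29² × 500²) = 145.0; v² = 0.0841.
t = (145.0 − 0.048)/0.0841 = 1720 days (vs. the pure-advection estimate x/v = 1720 d).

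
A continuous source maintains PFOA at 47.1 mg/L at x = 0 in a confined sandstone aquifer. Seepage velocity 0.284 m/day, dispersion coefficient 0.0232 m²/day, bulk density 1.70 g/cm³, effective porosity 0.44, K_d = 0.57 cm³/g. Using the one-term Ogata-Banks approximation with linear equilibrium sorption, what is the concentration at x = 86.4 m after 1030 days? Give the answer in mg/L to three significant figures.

42.4 mg/L

Retardation factor R = 1 + ρ_b·K_d/n = 1 + 1.70 × 0.57/0.44 = 3.202.
Sorption retards both mechanisms: v_R = v/R = 0.08869 m/day, D_R = D/R = 0.007245 m²/day.
v_R·t = 0.08869 × 1030 = 91.3507 m; 2√(D_R t) = 5.463 m; argument = (86.4 − 91.3507)/5.463 = -0.9062.
C = C₀ × ½·erfc(-0.9062) = 47.1 × 0.9000 = 42.4 mg/L.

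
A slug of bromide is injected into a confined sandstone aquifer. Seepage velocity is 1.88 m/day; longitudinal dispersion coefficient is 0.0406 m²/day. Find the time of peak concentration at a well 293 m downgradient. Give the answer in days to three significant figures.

156 days

For the 1D instantaneous-source solution, setting ∂C/∂t = 0 at fixed x gives v²t² + 2Dt − x² = 0, so t = (√(D² + v²x²) − D)/v².
√(D² + v²x²) = √(0.0406² + 1.88² × 293²) = 550.8; v² = 3.5344.
t = (550.8 − 0.0406)/3.5344 = 156 days (vs. the pure-advection estimate x/v = 156 d).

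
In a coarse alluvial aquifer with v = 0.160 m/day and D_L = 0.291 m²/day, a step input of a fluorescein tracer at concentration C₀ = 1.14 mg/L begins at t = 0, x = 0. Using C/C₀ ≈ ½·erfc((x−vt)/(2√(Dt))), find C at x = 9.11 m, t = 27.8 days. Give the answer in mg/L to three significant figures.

For a continuous step input, C/C₀ ≈ ½·erfc((x−vt)/(2√(Dt))).
vt = 0.160 × 27.8 = 4.448 m and 2√(Dt) = 2√(0.291 × 27.8) = 5.689 m.
Argument (x−vt)/(2√(Dt)) = (9.11 − 4.448)/5.689 = 0.8195; ½·erfc(0.8195) = 0.1232.
C = 1.14 × 0.1232 = 0.140 mg/L.

0.140 mg/L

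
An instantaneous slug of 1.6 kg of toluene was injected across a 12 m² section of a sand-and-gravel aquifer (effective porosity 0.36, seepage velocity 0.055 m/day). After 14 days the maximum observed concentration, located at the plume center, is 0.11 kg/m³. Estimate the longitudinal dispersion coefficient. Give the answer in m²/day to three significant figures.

0.0644 m²/day

At the plume center C_max = M/(n_e·A·√(4πDt)), so D = M²/(4πt·(n_e·A·C_max)²).
n_e·A·C_max = 0.36 × 12 × 0.11 = 0.4752 kg/m.
D = 1.6²/(4π × 14 × 0.4752²) = 0.0644 m²/day.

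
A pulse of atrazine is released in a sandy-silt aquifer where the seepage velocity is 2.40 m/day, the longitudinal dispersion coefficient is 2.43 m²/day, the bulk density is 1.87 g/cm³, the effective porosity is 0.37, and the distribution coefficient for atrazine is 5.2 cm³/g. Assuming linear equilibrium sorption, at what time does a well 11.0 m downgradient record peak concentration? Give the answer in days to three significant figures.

Retardation factor R = 1 + ρ_b·K_d/n = 1 + 1.87 × 5.2/0.37 = 27.28.
Sorption retards both mechanisms: v_R = v/R = 0.08798 m/day, D_R = D/R = 0.08908 m²/day.
Peak time from v_R²t² + 2D_R t − x² = 0: t = (√(D_R² + v_R²x²) − D_R)/v_R².
√(D_R² + v_R²x²) = √(0.08908² + 0.08798² × 11.0²) = 0.9719; v_R² = 0.007740.
t = (0.9719 − 0.08908)/0.007740 = 114 days.

114 days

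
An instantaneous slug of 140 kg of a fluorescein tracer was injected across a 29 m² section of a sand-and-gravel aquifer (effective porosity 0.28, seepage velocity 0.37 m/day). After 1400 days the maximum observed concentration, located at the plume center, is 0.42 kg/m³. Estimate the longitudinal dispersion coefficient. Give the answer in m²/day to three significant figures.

0.0958 m²/day

At the plume center C_max = M/(n_e·A·√(4πDt)), so D = M²/(4πt·(n_e·A·C_max)²).
n_e·A·C_max = 0.28 × 29 × 0.42 = 3.410 kg/m.
D = 140²/(4π × 1400 × 3.410²) = 0.0958 m²/day.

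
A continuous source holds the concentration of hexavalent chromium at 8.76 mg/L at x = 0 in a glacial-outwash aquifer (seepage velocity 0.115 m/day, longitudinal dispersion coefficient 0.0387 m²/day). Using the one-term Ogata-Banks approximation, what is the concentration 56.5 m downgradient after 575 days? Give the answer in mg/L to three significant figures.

8.11 mg/L

For a continuous step input, C/C₀ ≈ ½·erfc((x−vt)/(2√(Dt))).
vt = 0.115 × 575 = 66.125 m and 2√(Dt) = 2√(0.0387 × 575) = 9.435 m.
Argument (x−vt)/(2√(Dt)) = (56.5 − 66.125)/9.435 = -1.020; ½·erfc(-1.020) = 0.9254.
C = 8.76 × 0.9254 = 8.11 mg/L.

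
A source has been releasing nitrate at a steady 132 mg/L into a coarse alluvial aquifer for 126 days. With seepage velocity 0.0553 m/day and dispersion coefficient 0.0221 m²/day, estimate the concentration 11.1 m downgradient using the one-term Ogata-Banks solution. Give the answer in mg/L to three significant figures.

For a continuous step input, C/C₀ ≈ ½·erfc((x−vt)/(2√(Dt))).
vt = 0.0553 × 126 = 6.9678 m and 2√(Dt) = 2√(0.0221 × 126) = 3.337 m.
Argument (x−vt)/(2√(Dt)) = (11.1 − 6.9678)/3.337 = 1.238; ½·erfc(1.238) = 0.03999.
C = 132 × 0.03999 = 5.28 mg/L.

5.28 mg/L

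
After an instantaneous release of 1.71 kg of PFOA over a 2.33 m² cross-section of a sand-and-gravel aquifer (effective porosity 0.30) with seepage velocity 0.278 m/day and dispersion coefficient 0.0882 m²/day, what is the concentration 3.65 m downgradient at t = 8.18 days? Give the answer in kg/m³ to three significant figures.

For an instantaneous plane source, C(x,t) = M/(n_e·A·√(4πDt)) · exp(−(x−vt)²/(4Dt)), with n_e·A the pore (flow) area.
Plume center vt = 0.278 × 8.18 = 2.27404 m, so the well at 3.65 m is 1.37596 m downgradient of the peak.
√(4πDt) = 3.011 m, giving peak height M/(n_e·A·√(4πDt)) = 1.71/(0.30 × 2.33 × 3.011) = 0.8125 kg/m³.
(x−vt)²/(4Dt) = (1.37596)²/(4 × 0.0882 × 8.18) = 0.6560; exp(−0.6560) = 0.5189.
C = 0.8125 × 0.5189 = 0.422 kg/m³.

0.422 kg/m³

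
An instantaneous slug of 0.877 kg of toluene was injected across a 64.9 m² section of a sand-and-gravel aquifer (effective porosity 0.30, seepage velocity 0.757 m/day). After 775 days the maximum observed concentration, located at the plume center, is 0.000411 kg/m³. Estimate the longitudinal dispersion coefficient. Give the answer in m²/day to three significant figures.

1.23 m²/day

At the plume center C_max = M/(n_e·A·√(4πDt)), so D = M²/(4πt·(n_e·A·C_max)²).
n_e·A·C_max = 0.30 × 64.9 × 0.000411 = 0.008002 kg/m.
D = 0.877²/(4π × 775 × 0.008002²) = 1.23 m²/day.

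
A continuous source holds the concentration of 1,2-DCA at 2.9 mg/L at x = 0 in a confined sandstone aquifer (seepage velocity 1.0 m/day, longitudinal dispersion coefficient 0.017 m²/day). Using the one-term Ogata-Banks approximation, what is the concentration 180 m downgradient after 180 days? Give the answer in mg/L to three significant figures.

1.45 mg/L

For a continuous step input, C/C₀ ≈ ½·erfc((x−vt)/(2√(Dt))).
vt = 1.0 × 180 = 180 m and 2√(Dt) = 2√(0.017 × 180) = 3.499 m.
Argument (x−vt)/(2√(Dt)) = (180 − 180)/3.499 = 0; ½·erfc(0) = 0.5000.
C = 2.9 × 0.5000 = 1.45 mg/L.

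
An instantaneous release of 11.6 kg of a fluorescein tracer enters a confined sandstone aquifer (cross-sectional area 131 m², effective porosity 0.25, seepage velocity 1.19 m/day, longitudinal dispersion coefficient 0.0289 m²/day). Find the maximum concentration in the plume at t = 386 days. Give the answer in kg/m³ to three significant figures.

The peak of an instantaneous 1D plume sits at x = vt; there the Gaussian factor is 1 and C_max = M/(n_e·A·√(4πDt)), where n_e·A is the pore area the mass is dissolved in.
√(4πDt) = √(4π × 0.0289 × 386) = 11.84 m, so C_max = 11.6/(0.25 × 131 × 11.84) = 0.0299 kg/m³.

0.0299 kg/m³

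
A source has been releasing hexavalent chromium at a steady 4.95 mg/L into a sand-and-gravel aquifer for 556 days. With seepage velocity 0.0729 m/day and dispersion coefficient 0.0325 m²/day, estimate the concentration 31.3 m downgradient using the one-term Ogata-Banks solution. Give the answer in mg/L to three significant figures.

For a continuous step input, C/C₀ ≈ ½·erfc((x−vt)/(2√(Dt))).
vt = 0.0729 × 556 = 40.5324 m and 2√(Dt) = 2√(0.0325 × 556) = 8.502 m.
Argument (x−vt)/(2√(Dt)) = (31.3 − 40.5324)/8.502 = -1.086; ½·erfc(-1.086) = 0.9377.
C = 4.95 × 0.9377 = 4.64 mg/L.

4.64 mg/L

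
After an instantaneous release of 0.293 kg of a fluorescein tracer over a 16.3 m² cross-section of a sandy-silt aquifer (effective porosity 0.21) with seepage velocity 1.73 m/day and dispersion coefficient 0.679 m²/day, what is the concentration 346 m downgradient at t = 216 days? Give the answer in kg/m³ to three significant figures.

0.000540 kg/m³

For an instantaneous plane source, C(x,t) = M/(n_e·A·√(4πDt)) · exp(−(x−vt)²/(4Dt)), with n_e·A the pore (flow) area.
Plume center vt = 1.73 × 216 = 373.68 m, so the well at 346 m is 27.68 m upgradient of the peak.
√(4πDt) = 42.93 m, giving peak height M/(n_e·A·√(4πDt)) = 0.293/(0.21 × 16.3 × 42.93) = 0.001994 kg/m³.
(x−vt)²/(4Dt) = (-27.68)²/(4 × 0.679 × 216) = 1.306; exp(−1.306) = 0.2709.
C = 0.001994 × 0.2709 = 0.000540 kg/m³.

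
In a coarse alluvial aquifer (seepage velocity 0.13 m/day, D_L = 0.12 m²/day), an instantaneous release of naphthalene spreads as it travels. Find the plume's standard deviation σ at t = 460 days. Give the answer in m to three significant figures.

Dispersive spreading gives a Gaussian with σ² = 2Dt; advection only shifts the center.
σ = √(2 × 0.12 × 460) = 10.5 m.

10.5 m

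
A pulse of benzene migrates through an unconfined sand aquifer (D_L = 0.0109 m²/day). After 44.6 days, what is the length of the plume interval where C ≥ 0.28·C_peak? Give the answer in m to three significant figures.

The plume is Gaussian with σ = √(2Dt) = √(2 × 0.0109 × 44.6) = 0.9860 m.
C/C_peak = exp(−Δx²/(2σ²)) = 0.28 ⇒ Δx = σ·√(−2 ln 0.28) = 0.9860 × 1.596 = 1.574 m.
Width = 2Δx = 3.15 m.

3.15 m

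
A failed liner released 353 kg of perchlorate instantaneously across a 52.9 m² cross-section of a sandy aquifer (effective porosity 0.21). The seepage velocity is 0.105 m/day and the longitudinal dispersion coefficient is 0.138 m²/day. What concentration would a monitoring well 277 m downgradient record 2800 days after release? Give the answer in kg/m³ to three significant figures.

For an instantaneous plane source, C(x,t) = M/(n_e·A·√(4πDt)) · exp(−(x−vt)²/(4Dt)), with n_e·A the pore (flow) area.
Plume center vt = 0.105 × 2800 = 294 m, so the well at 277 m is 17 m upgradient of the peak.
√(4πDt) = 69.68 m, giving peak height M/(n_e·A·√(4πDt)) = 353/(0.21 × 52.9 × 69.68) = 0.4560 kg/m³.
(x−vt)²/(4Dt) = (-17)²/(4 × 0.138 × 2800) = 0.1870; exp(−0.1870) = 0.8294.
C = 0.4560 × 0.8294 = 0.378 kg/m³.

0.378 kg/m³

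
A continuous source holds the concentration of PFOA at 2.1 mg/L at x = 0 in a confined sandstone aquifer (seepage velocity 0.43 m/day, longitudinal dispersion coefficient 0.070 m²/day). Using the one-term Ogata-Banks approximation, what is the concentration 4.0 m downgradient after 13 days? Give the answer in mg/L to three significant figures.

For a continuous step input, C/C₀ ≈ ½·erfc((x−vt)/(2√(Dt))).
vt = 0.43 × 13 = 5.59 m and 2√(Dt) = 2√(0.070 × 13) = 1.908 m.
Argument (x−vt)/(2√(Dt)) = (4.0 − 5.59)/1.908 = -0.8333; ½·erfc(-0.8333) = 0.8807.
C = 2.1 × 0.8807 = 1.85 mg/L.

1.85 mg/L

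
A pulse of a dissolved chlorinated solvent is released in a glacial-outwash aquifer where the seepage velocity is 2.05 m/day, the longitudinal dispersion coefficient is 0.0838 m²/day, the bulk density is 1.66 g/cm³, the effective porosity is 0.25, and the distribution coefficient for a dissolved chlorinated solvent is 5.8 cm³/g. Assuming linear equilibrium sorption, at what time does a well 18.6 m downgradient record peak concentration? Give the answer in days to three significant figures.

Retardation factor R = 1 + ρ_b·K_d/n = 1 + 1.66 × 5.8/0.25 = 39.51.
Sorption retards both mechanisms: v_R = v/R = 0.05189 m/day, D_R = D/R = 0.002121 m²/day.
Peak time from v_R²t² + 2D_R t − x² = 0: t = (√(D_R² + v_R²x²) − D_R)/v_R².
√(D_R² + v_R²x²) = √(0.002121² + 0.05189² × 18.6²) = 0.9652; v_R² = 0.002693.
t = (0.9652 − 0.002121)/0.002693 = 358 days.

358 days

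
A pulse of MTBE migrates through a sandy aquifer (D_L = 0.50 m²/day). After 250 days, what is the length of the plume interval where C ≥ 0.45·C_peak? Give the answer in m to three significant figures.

40.0 m

The plume is Gaussian with σ = √(2Dt) = √(2 × 0.50 × 250) = 15.81 m.
C/C_peak = exp(−Δx²/(2σ²)) = 0.45 ⇒ Δx = σ·√(−2 ln 0.45) = 15.81 × 1.264 = 19.98 m.
Width = 2Δx = 40.0 m.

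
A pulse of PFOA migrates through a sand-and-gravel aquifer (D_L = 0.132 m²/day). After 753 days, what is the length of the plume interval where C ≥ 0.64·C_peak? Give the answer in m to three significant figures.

The plume is Gaussian with σ = √(2Dt) = √(2 × 0.132 × 753) = 14.10 m.
C/C_peak = exp(−Δx²/(2σ²)) = 0.64 ⇒ Δx = σ·√(−2 ln 0.64) = 14.10 × 0.9448 = 13.32 m.
Width = 2Δx = 26.6 m.

26.6 m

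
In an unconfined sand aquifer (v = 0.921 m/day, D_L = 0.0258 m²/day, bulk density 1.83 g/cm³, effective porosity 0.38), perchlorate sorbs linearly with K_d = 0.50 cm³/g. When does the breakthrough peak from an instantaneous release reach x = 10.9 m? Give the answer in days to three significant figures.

Retardation factor R = 1 + ρ_b·K_d/n = 1 + 1.83 × 0.50/0.38 = 3.408.
Sorption retards both mechanisms: v_R = v/R = 0.2702 m/day, D_R = D/R = 0.007570 m²/day.
Peak time from v_R²t² + 2D_R t − x² = 0: t = (√(D_R² + v_R²x²) − D_R)/v_R².
√(D_R² + v_R²x²) = √(0.007570² + 0.2702² × 10.9²) = 2.945; v_R² = 0.07301.
t = (2.945 − 0.007570)/0.07301 = 40.2 days.

40.2 days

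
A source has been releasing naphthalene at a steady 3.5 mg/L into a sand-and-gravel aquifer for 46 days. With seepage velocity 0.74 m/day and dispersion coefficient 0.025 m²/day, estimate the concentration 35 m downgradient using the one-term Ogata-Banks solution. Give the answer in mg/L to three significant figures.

0.922 mg/L

For a continuous step input, C/C₀ ≈ ½·erfc((x−vt)/(2√(Dt))).
vt = 0.74 × 46 = 34.04 m and 2√(Dt) = 2√(0.025 × 46) = 2.145 m.
Argument (x−vt)/(2√(Dt)) = (35 − 34.04)/2.145 = 0.4476; ½·erfc(0.4476) = 0.2634.
C = 3.5 × 0.2634 = 0.922 mg/L.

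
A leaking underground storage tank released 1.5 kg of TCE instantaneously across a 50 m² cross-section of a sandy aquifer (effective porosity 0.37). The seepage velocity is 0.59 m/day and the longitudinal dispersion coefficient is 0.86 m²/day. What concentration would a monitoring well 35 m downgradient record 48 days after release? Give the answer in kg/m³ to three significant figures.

0.00272 kg/m³

For an instantaneous plane source, C(x,t) = M/(n_e·A·√(4πDt)) · exp(−(x−vt)²/(4Dt)), with n_e·A the pore (flow) area.
Plume center vt = 0.59 × 48 = 28.32 m, so the well at 35 m is 6.68 m downgradient of the peak.
√(4πDt) = 22.78 m, giving peak height M/(n_e·A·√(4πDt)) = 1.5/(0.37 × 50 × 22.78) = 0.003559 kg/m³.
(x−vt)²/(4Dt) = (6.68)²/(4 × 0.86 × 48) = 0.2702; exp(−0.2702) = 0.7632.
C = 0.003559 × 0.7632 = 0.00272 kg/m³.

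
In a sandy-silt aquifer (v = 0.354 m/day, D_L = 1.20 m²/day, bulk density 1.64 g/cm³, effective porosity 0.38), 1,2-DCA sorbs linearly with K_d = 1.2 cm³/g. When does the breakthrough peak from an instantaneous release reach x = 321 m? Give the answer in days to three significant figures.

Retardation factor R = 1 + ρ_b·K_d/n = 1 + 1.64 × 1.2/0.38 = 6.179.
Sorption retards both mechanisms: v_R = v/R = 0.05729 m/day, D_R = D/R = 0.1942 m²/day.
Peak time from v_R²t² + 2D_R t − x² = 0: t = (√(D_R² + v_R²x²) − D_R)/v_R².
√(D_R² + v_R²x²) = √(0.1942² + 0.05729² × 321²) = 18.39; v_R² = 0.003282.
t = (18.39 − 0.1942)/0.003282 = 5540 days.

5540 days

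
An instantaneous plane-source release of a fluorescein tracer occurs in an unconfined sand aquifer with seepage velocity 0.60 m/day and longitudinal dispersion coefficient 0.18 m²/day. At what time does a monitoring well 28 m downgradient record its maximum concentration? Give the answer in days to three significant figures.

For the 1D instantaneous-source solution, setting ∂C/∂t = 0 at fixed x gives v²t² + 2Dt − x² = 0, so t = (√(D² + v²x²) − D)/v².
√(D² + v²x²) = √(0.18² + 0.60² × 28²) = 16.80; v² = 0.36.
t = (16.80 − 0.18)/0.36 = 46.2 days (vs. the pure-advection estimate x/v = 46.7 d).

46.2 days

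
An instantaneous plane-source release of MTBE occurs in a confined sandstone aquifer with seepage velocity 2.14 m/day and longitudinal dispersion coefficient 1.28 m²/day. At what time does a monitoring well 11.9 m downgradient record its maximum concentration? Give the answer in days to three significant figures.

5.29 days

For the 1D instantaneous-source solution, setting ∂C/∂t = 0 at fixed x gives v²t² + 2Dt − x² = 0, so t = (√(D² + v²x²) − D)/v².
√(D² + v²x²) = √(1.28² + 2.14² × 11.9²) = 25.50; v² = 4.5796.
t = (25.50 − 1.28)/4.5796 = 5.29 days (vs. the pure-advection estimate x/v = 5.56 d).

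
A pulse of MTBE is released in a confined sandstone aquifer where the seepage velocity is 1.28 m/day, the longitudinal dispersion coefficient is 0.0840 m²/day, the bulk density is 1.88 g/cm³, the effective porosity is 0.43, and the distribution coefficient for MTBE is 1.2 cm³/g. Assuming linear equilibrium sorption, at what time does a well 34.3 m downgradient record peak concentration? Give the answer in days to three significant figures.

167 days

Retardation factor R = 1 + ρ_b·K_d/n = 1 + 1.88 × 1.2/0.43 = 6.247.
Sorption retards both mechanisms: v_R = v/R = 0.2049 m/day, D_R = D/R = 0.01345 m²/day.
Peak time from v_R²t² + 2D_R t − x² = 0: t = (√(D_R² + v_R²x²) − D_R)/v_R².
√(D_R² + v_R²x²) = √(0.01345² + 0.2049² × 34.3²) = 7.028; v_R² = 0.04198.
t = (7.028 − 0.01345)/0.04198 = 167 days.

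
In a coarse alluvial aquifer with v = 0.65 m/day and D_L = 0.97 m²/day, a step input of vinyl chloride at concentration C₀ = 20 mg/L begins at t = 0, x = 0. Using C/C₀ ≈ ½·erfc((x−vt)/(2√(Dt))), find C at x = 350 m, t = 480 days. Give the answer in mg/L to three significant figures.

2.13 mg/L

For a continuous step input, C/C₀ ≈ ½·erfc((x−vt)/(2√(Dt))).
vt = 0.65 × 480 = 312 m and 2√(Dt) = 2√(0.97 × 480) = 43.16 m.
Argument (x−vt)/(2√(Dt)) = (350 − 312)/43.16 = 0.8804; ½·erfc(0.8804) = 0.1066.
C = 20 × 0.1066 = 2.13 mg/L.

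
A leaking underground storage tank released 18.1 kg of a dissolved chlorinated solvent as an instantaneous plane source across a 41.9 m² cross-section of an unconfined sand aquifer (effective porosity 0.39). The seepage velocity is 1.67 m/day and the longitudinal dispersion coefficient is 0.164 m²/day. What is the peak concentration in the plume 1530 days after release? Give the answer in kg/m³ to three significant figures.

0.0197 kg/m³

The peak of an instantaneous 1D plume sits at x = vt; there the Gaussian factor is 1 and C_max = M/(n_e·A·√(4πDt)), where n_e·A is the pore area the mass is dissolved in.
√(4πDt) = √(4π × 0.164 × 1530) = 56.15 m, so C_max = 18.1/(0.39 × 41.9 × 56.15) = 0.0197 kg/m³.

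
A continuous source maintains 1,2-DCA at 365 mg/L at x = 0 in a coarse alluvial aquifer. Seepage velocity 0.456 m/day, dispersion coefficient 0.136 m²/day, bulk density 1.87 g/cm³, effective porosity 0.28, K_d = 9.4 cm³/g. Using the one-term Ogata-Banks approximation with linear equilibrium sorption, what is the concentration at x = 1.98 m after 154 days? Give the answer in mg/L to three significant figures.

50.8 mg/L

Retardation factor R = 1 + ρ_b·K_d/n = 1 + 1.87 × 9.4/0.28 = 63.78.
Sorption retards both mechanisms: v_R = v/R = 0.007150 m/day, D_R = D/R = 0.002132 m²/day.
v_R·t = 0.007150 × 154 = 1.1011 m; 2√(D_R t) = 1.146 m; argument = (1.98 − 1.1011)/1.146 = 0.7669.
C = C₀ × ½·erfc(0.7669) = 365 × 0.1391 = 50.8 mg/L.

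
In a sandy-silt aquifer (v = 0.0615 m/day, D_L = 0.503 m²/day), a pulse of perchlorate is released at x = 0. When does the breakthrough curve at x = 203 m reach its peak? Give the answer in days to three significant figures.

3170 days

For the 1D instantaneous-source solution, setting ∂C/∂t = 0 at fixed x gives v²t² + 2Dt − x² = 0, so t = (√(D² + v²x²) − D)/v².
√(D² + v²x²) = √(0.503² + 0.0615² × 203²) = 12.49; v² = 0.00378225.
t = (12.49 − 0.503)/0.00378225 = 3170 days (vs. the pure-advection estimate x/v = 3300 d).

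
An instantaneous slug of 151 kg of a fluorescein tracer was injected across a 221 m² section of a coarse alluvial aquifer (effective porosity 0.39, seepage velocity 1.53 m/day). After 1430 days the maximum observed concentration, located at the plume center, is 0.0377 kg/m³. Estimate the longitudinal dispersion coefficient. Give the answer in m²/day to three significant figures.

0.120 m²/day

At the plume center C_max = M/(n_e·A·√(4πDt)), so D = M²/(4πt·(n_e·A·C_max)²).
n_e·A·C_max = 0.39 × 221 × 0.0377 = 3.249 kg/m.
D = 151²/(4π × 1430 × 3.249²) = 0.120 m²/day.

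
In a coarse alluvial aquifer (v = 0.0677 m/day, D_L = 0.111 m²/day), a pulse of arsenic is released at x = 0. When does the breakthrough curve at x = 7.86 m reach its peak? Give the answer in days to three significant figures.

94.4 days

For the 1D instantaneous-source solution, setting ∂C/∂t = 0 at fixed x gives v²t² + 2Dt − x² = 0, so t = (√(D² + v²x²) − D)/v².
√(D² + v²x²) = √(0.111² + 0.0677² × 7.86²) = 0.5436; v² = 0.00458329.
t = (0.5436 − 0.111)/0.00458329 = 94.4 days (vs. the pure-advection estimate x/v = 116 d).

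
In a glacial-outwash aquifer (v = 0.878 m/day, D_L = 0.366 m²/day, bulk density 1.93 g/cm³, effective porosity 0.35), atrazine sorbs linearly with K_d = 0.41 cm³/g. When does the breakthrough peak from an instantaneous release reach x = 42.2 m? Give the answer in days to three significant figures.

155 days

Retardation factor R = 1 + ρ_b·K_d/n = 1 + 1.93 × 0.41/0.35 = 3.261.
Sorption retards both mechanisms: v_R = v/R = 0.2692 m/day, D_R = D/R = 0.1122 m²/day.
Peak time from v_R²t² + 2D_R t − x² = 0: t = (√(D_R² + v_R²x²) − D_R)/v_R².
√(D_R² + v_R²x²) = √(0.1122² + 0.2692² × 42.2²) = 11.36; v_R² = 0.07247.
t = (11.36 − 0.1122)/0.07247 = 155 days.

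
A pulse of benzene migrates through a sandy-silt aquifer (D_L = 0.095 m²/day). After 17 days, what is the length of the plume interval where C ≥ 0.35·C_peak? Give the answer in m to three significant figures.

The plume is Gaussian with σ = √(2Dt) = √(2 × 0.095 × 17) = 1.797 m.
C/C_peak = exp(−Δx²/(2σ²)) = 0.35 ⇒ Δx = σ·√(−2 ln 0.35) = 1.797 × 1.449 = 2.604 m.
Width = 2Δx = 5.21 m.

5.21 m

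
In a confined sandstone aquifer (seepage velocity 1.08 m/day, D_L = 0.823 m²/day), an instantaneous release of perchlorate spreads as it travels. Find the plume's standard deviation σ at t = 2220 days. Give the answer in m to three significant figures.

60.4 m

Dispersive spreading gives a Gaussian with σ² = 2Dt; advection only shifts the center.
σ = √(2 × 0.823 × 2220) = 60.4 m.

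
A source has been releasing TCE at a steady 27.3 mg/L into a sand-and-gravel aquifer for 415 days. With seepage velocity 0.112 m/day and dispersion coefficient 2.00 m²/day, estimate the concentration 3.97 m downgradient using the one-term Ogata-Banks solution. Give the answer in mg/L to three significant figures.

For a continuous step input, C/C₀ ≈ ½·erfc((x−vt)/(2√(Dt))).
vt = 0.112 × 415 = 46.48 m and 2√(Dt) = 2√(2.00 × 415) = 57.62 m.
Argument (x−vt)/(2√(Dt)) = (3.97 − 46.48)/57.62 = -0.7378; ½·erfc(-0.7378) = 0.8516.
C = 27.3 × 0.8516 = 23.2 mg/L.

23.2 mg/L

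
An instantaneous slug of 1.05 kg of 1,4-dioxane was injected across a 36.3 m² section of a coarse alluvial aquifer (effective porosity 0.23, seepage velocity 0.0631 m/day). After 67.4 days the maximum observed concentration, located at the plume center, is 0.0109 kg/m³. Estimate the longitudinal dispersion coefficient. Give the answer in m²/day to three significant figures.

At the plume center C_max = M/(n_e·A·√(4πDt)), so D = M²/(4πt·(n_e·A·C_max)²).
n_e·A·C_max = 0.23 × 36.3 × 0.0109 = 0.09100 kg/m.
D = 1.05²/(4π × 67.4 × 0.09100²) = 0.157 m²/day.

0.157 m²/day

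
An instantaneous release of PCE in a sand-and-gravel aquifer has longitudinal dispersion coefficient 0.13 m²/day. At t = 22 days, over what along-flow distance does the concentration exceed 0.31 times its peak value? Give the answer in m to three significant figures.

7.32 m

The plume is Gaussian with σ = √(2Dt) = √(2 × 0.13 × 22) = 2.392 m.
C/C_peak = exp(−Δx²/(2σ²)) = 0.31 ⇒ Δx = σ·√(−2 ln 0.31) = 2.392 × 1.530 = 3.660 m.
Width = 2Δx = 7.32 m.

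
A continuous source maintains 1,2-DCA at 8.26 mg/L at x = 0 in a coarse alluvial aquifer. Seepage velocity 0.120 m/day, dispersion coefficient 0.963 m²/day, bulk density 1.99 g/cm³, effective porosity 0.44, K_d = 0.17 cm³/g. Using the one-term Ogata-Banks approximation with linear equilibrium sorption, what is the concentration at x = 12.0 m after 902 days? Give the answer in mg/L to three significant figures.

Retardation factor R = 1 + ρ_b·K_d/n = 1 + 1.99 × 0.17/0.44 = 1.769.
Sorption retards both mechanisms: v_R = v/R = 0.06783 m/day, D_R = D/R = 0.5444 m²/day.
v_R·t = 0.06783 × 902 = 61.18266 m; 2√(D_R t) = 44.32 m; argument = (12.0 − 61.18266)/44.32 = -1.110.
C = C₀ × ½·erfc(-1.110) = 8.26 × 0.9418 = 7.78 mg/L.

7.78 mg/L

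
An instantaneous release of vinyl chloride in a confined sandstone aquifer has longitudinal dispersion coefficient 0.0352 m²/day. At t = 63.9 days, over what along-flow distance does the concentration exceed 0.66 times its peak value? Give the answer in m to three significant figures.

The plume is Gaussian with σ = √(2Dt) = √(2 × 0.0352 × 63.9) = 2.121 m.
C/C_peak = exp(−Δx²/(2σ²)) = 0.66 ⇒ Δx = σ·√(−2 ln 0.66) = 2.121 × 0.9116 = 1.934 m.
Width = 2Δx = 3.87 m.

3.87 m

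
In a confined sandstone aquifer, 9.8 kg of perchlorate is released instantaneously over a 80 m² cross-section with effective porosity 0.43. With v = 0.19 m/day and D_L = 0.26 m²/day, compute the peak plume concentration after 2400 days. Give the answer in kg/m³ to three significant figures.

The peak of an instantaneous 1D plume sits at x = vt; there the Gaussian factor is 1 and C_max = M/(n_e·A·√(4πDt)), where n_e·A is the pore area the mass is dissolved in.
√(4πDt) = √(4π × 0.26 × 2400) = 88.55 m, so C_max = 9.8/(0.43 × 80 × 88.55) = 0.00322 kg/m³.

0.00322 kg/m³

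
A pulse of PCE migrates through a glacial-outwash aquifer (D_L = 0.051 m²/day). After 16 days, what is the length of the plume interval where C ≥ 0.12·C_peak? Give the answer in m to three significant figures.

5.26 m

The plume is Gaussian with σ = √(2Dt) = √(2 × 0.051 × 16) = 1.277 m.
C/C_peak = exp(−Δx²/(2σ²)) = 0.12 ⇒ Δx = σ·√(−2 ln 0.12) = 1.277 × 2.059 = 2.629 m.
Width = 2Δx = 5.26 m.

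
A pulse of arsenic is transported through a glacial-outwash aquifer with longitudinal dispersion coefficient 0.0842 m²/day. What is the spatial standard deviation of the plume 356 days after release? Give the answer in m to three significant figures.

Dispersive spreading gives a Gaussian with σ² = 2Dt; advection only shifts the center.
σ = √(2 × 0.0842 × 356) = 7.74 m.

7.74 m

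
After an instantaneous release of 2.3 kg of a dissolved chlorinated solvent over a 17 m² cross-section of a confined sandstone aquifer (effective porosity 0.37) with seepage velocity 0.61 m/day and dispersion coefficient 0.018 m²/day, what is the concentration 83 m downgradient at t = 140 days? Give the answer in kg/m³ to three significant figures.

0.0367 kg/m³

For an instantaneous plane source, C(x,t) = M/(n_e·A·√(4πDt)) · exp(−(x−vt)²/(4Dt)), with n_e·A the pore (flow) area.
Plume center vt = 0.61 × 140 = 85.4 m, so the well at 83 m is 2.4 m upgradient of the peak.
√(4πDt) = 5.627 m, giving peak height M/(n_e·A·√(4πDt)) = 2.3/(0.37 × 17 × 5.627) = 0.06498 kg/m³.
(x−vt)²/(4Dt) = (-2.4)²/(4 × 0.018 × 140) = 0.5714; exp(−0.5714) = 0.5647.
C = 0.06498 × 0.5647 = 0.0367 kg/m³.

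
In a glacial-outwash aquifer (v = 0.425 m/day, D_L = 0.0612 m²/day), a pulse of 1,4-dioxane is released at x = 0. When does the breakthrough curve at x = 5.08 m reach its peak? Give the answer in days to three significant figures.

For the 1D instantaneous-source solution, setting ∂C/∂t = 0 at fixed x gives v²t² + 2Dt − x² = 0, so t = (√(D² + v²x²) − D)/v².
√(D² + v²x²) = √(0.0612² + 0.425² × 5.08²) = 2.160; v² = 0.180625.
t = (2.160 − 0.0612)/0.180625 = 11.6 days (vs. the pure-advection estimate x/v = 12.0 d).

11.6 days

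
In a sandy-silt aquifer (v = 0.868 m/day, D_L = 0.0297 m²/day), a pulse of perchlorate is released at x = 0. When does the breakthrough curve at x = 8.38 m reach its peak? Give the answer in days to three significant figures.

For the 1D instantaneous-source solution, setting ∂C/∂t = 0 at fixed x gives v²t² + 2Dt − x² = 0, so t = (√(D² + v²x²) − D)/v².
√(D² + v²x²) = √(0.0297² + 0.868² × 8.38²) = 7.274; v² = 0.753424.
t = (7.274 − 0.0297)/0.753424 = 9.62 days (vs. the pure-advection estimate x/v = 9.65 d).

9.62 days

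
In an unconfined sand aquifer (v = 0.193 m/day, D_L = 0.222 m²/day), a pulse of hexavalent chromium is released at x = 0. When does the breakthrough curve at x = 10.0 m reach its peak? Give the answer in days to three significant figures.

For the 1D instantaneous-source solution, setting ∂C/∂t = 0 at fixed x gives v²t² + 2Dt − x² = 0, so t = (√(D² + v²x²) − D)/v².
√(D² + v²x²) = √(0.222² + 0.193² × 10.0²) = 1.943; v² = 0.037249.
t = (1.943 − 0.222)/0.037249 = 46.2 days (vs. the pure-advection estimate x/v = 51.8 d).

46.2 days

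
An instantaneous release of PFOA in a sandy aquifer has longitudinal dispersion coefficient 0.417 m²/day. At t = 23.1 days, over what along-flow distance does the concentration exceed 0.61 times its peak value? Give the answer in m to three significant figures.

The plume is Gaussian with σ = √(2Dt) = √(2 × 0.417 × 23.1) = 4.389 m.
C/C_peak = exp(−Δx²/(2σ²)) = 0.61 ⇒ Δx = σ·√(−2 ln 0.61) = 4.389 × 0.9943 = 4.364 m.
Width = 2Δx = 8.73 m.

8.73 m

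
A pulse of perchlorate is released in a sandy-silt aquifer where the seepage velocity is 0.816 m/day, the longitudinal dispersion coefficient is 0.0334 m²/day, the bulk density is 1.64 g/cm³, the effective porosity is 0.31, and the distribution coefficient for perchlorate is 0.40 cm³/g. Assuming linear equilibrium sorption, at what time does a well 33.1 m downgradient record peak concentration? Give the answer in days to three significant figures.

126 days

Retardation factor R = 1 + ρ_b·K_d/n = 1 + 1.64 × 0.40/0.31 = 3.116.
Sorption retards both mechanisms: v_R = v/R = 0.2619 m/day, D_R = D/R = 0.01072 m²/day.
Peak time from v_R²t² + 2D_R t − x² = 0: t = (√(D_R² + v_R²x²) − D_R)/v_R².
√(D_R² + v_R²x²) = √(0.01072² + 0.2619² × 33.1²) = 8.669; v_R² = 0.06859.
t = (8.669 − 0.01072)/0.06859 = 126 days.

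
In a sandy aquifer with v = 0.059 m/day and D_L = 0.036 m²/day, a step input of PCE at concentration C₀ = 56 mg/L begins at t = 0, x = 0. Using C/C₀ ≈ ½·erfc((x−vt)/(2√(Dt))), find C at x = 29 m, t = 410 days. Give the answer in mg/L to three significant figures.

10.5 mg/L

For a continuous step input, C/C₀ ≈ ½·erfc((x−vt)/(2√(Dt))).
vt = 0.059 × 410 = 24.19 m and 2√(Dt) = 2√(0.036 × 410) = 7.684 m.
Argument (x−vt)/(2√(Dt)) = (29 − 24.19)/7.684 = 0.6260; ½·erfc(0.6260) = 0.1880.
C = 56 × 0.1880 = 10.5 mg/L.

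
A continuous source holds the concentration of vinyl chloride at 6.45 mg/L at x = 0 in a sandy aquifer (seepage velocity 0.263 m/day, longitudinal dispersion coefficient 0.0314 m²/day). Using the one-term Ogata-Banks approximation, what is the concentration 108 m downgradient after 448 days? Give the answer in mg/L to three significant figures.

For a continuous step input, C/C₀ ≈ ½·erfc((x−vt)/(2√(Dt))).
vt = 0.263 × 448 = 117.824 m and 2√(Dt) = 2√(0.0314 × 448) = 7.501 m.
Argument (x−vt)/(2√(Dt)) = (108 − 117.824)/7.501 = -1.310; ½·erfc(-1.310) = 0.9680.
C = 6.45 × 0.9680 = 6.24 mg/L.

6.24 mg/L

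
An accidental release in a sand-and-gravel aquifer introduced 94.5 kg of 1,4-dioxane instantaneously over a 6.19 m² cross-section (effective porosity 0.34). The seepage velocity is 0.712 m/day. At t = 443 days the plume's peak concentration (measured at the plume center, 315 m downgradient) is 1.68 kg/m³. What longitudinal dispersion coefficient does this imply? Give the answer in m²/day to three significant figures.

0.128 m²/day

At the plume center C_max = M/(n_e·A·√(4πDt)), so D = M²/(4πt·(n_e·A·C_max)²).
n_e·A·C_max = 0.34 × 6.19 × 1.68 = 3.536 kg/m.
D = 94.5²/(4π × 443 × 3.536²) = 0.128 m²/day.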